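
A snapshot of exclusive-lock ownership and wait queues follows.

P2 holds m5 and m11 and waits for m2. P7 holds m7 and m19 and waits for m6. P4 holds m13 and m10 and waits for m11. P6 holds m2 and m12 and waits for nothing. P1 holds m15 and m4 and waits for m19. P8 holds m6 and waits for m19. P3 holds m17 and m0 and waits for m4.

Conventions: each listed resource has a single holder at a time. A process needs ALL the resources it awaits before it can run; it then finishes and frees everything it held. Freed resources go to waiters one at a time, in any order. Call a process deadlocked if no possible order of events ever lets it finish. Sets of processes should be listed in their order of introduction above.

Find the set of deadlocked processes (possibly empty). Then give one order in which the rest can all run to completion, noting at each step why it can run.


The deadlocked set is P7, P1, P8 and P3.
Key observation: nobody on the ring P7 -> P8 -> P7 can start until another member finishes, which never happens; P1 and P3 wait into the deadlock from upstream.
A valid finishing order for the others: P6, P2, P4.
Verifying each step:
  P6: no waits; runs immediately, freeing m2 and m12
  P2 waits on m2 — all released -> runs and releases m5 and m11
  P4 waits on m11 — all released -> runs and releases m13 and m10


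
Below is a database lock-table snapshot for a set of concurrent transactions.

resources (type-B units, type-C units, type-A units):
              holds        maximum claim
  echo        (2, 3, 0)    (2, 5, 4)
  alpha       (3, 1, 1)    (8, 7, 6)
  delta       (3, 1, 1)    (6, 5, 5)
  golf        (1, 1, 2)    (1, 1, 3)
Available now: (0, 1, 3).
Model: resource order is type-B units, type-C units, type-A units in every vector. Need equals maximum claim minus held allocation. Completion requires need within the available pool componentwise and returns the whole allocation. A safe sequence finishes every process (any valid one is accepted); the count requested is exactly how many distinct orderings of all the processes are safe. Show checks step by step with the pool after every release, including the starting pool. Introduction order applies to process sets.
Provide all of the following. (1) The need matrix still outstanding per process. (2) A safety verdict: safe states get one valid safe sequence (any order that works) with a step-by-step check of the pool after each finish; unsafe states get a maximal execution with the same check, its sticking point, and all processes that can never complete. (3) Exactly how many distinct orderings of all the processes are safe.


(1) Outstanding need per process (order type-B units, type-C units, type-A units):
  echo: (0, 2, 4)
  alpha: (5, 6, 5)
  delta: (3, 4, 4)
  golf: (0, 0, 1)
(2) SAFE. One safe sequence: golf, echo, delta, alpha.
Key observation: the order's first zero-slack moment is echo ((0, 2, 4) needed, (1, 2, 5) free — a requested resource with nothing to spare).
Step-by-step check:
  pool = (0, 1, 3)
  golf: need (0, 0, 1) fits (0, 1, 3); releases (1, 1, 2), pool now (1, 2, 5)
  echo: need (0, 2, 4) fits (1, 2, 5); releases (2, 3, 0), pool now (3, 5, 5)
  delta: need (3, 4, 4) fits (3, 5, 5); releases (3, 1, 1), pool now (6, 6, 6)
  alpha: need (5, 6, 5) fits (6, 6, 6); releases (3, 1, 1), pool now (9, 7, 7)
(3) Exactly 1 of the possible complete orderings is a safe sequence.


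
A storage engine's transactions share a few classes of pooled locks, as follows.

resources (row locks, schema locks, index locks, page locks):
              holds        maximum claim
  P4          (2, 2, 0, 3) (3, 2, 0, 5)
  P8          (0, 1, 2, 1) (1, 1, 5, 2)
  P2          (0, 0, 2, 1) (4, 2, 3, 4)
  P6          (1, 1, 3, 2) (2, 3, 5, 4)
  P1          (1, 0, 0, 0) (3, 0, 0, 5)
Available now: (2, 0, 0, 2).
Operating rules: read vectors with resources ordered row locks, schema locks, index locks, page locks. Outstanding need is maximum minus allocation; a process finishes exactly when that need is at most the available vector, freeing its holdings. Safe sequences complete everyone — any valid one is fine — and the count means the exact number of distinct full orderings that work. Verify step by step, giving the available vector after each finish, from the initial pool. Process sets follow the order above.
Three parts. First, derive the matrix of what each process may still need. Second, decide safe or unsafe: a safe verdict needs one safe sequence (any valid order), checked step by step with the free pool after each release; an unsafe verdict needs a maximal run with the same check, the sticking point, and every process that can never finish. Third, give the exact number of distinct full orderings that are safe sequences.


(1) Outstanding need per process (order row locks, schema locks, index locks, page locks):
  P4: (1, 0, 0, 2)
  P8: (1, 0, 3, 1)
  P2: (4, 2, 1, 3)
  P6: (1, 2, 2, 2)
  P1: (2, 0, 0, 5)
(2) UNSAFE — no complete ordering exists.
Key observation: the pool after P4, P1 is (5, 2, 0, 5); every surviving request exceeds it in index locks, so progress ends there.
The run P4, P1 cannot be extended any further. Walking it through:
  pool = (2, 0, 0, 2)
  P4 needs (1, 0, 0, 2) <= (2, 0, 0, 2) -> finishes; pool += (2, 2, 0, 3) = (4, 2, 0, 5)
  P1 needs (2, 0, 0, 5) <= (4, 2, 0, 5) -> finishes; pool += (1, 0, 0, 0) = (5, 2, 0, 5)
  P8 cannot run: need (1, 0, 3, 1) vs free (5, 2, 0, 5) (insufficient index locks)
  P2 cannot run: need (4, 2, 1, 3) vs free (5, 2, 0, 5) (insufficient index locks)
  P6 cannot run: need (1, 2, 2, 2) vs free (5, 2, 0, 5) (insufficient index locks)
Never able to finish: P8, P2 and P6.
(3) The exact count: 0 of the possible complete orderings are safe sequences.


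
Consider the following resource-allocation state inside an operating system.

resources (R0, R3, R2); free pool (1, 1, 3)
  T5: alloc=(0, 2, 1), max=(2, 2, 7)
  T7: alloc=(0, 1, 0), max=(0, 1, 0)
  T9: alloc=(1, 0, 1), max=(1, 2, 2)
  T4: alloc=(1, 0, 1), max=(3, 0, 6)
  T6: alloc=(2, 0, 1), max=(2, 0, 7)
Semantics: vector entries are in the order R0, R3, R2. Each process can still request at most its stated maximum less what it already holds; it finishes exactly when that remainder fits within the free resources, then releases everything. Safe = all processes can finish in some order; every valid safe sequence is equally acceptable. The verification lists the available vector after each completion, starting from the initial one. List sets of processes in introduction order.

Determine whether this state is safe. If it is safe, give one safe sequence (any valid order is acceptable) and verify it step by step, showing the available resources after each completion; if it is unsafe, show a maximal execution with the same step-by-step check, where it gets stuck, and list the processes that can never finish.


UNSAFE.
Key observation: no order helps: past T7, T9, the free pool tops out at (2, 2, 4), below what each blocked process needs in R2.
A maximal execution: T7, T9 — then nothing else fits. Step-by-step check:
  pool = (1, 1, 3)
  T7: need (0, 0, 0) fits (1, 1, 3); releases (0, 1, 0), pool now (1, 2, 3)
  T9: need (0, 2, 1) fits (1, 2, 3); releases (1, 0, 1), pool now (2, 2, 4)
  blocked: T5 wants (2, 0, 6), pool (2, 2, 4) — not enough R2
  blocked: T4 wants (2, 0, 5), pool (2, 2, 4) — not enough R2
  blocked: T6 wants (0, 0, 6), pool (2, 2, 4) — not enough R2
Never able to finish: T5, T4 and T6.


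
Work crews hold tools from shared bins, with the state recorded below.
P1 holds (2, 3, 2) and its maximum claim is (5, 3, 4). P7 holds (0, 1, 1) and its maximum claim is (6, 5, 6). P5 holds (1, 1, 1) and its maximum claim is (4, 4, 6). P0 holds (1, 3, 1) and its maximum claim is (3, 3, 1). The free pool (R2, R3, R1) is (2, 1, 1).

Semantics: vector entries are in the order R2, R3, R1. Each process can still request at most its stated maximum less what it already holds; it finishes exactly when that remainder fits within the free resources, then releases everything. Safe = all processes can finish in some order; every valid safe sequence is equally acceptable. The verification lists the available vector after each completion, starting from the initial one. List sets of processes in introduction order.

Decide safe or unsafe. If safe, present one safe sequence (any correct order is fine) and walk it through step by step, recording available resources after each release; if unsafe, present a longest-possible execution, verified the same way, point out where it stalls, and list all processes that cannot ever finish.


UNSAFE — no complete ordering exists.
Key observation: even finishing P0, P1 leaves just (5, 7, 4) free — too little R1 for any of the remaining processes.
A maximal execution: P0, P1 — then nothing else fits. Verifying each step:
  pool = (2, 1, 1)
  run P0 (needs (2, 0, 0), free (2, 1, 1)); after release of (1, 3, 1) the pool is (3, 4, 2)
  run P1 (needs (3, 0, 2), free (3, 4, 2)); after release of (2, 3, 2) the pool is (5, 7, 4)
  blocked: P7 wants (6, 4, 5), pool (5, 7, 4) — not enough R2 and R1
  blocked: P5 wants (3, 3, 5), pool (5, 7, 4) — not enough R1
Permanently blocked: P7 and P5.


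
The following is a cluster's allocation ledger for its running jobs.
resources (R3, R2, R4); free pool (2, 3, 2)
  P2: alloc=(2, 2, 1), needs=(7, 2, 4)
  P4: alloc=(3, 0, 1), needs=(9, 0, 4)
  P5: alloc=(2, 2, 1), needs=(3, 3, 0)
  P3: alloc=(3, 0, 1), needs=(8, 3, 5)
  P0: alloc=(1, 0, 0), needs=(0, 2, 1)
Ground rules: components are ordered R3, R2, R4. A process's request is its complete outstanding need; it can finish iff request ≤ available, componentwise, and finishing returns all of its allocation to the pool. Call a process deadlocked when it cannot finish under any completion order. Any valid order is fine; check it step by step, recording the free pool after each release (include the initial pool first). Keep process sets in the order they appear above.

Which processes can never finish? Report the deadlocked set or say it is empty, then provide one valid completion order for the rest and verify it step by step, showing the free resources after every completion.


Deadlocked: P2, P4 and P3.
Key observation: the wall is R3: completing P0, P5 brings the pool only to (5, 5, 3), and all the rest need more.
One completion order for the rest: P0, P5. Walking it through:
  pool = (2, 3, 2)
  run P0 (needs (0, 2, 1), free (2, 3, 2)); after release of (1, 0, 0) the pool is (3, 3, 2)
  run P5 (needs (3, 3, 0), free (3, 3, 2)); after release of (2, 2, 1) the pool is (5, 5, 3)
None of the blocked processes ever fits:
  P2 cannot run: need (7, 2, 4) vs free (5, 5, 3) (insufficient R3 and R4)
  P4 cannot run: need (9, 0, 4) vs free (5, 5, 3) (insufficient R3 and R4)
  P3 cannot run: need (8, 3, 5) vs free (5, 5, 3) (insufficient R3 and R4)


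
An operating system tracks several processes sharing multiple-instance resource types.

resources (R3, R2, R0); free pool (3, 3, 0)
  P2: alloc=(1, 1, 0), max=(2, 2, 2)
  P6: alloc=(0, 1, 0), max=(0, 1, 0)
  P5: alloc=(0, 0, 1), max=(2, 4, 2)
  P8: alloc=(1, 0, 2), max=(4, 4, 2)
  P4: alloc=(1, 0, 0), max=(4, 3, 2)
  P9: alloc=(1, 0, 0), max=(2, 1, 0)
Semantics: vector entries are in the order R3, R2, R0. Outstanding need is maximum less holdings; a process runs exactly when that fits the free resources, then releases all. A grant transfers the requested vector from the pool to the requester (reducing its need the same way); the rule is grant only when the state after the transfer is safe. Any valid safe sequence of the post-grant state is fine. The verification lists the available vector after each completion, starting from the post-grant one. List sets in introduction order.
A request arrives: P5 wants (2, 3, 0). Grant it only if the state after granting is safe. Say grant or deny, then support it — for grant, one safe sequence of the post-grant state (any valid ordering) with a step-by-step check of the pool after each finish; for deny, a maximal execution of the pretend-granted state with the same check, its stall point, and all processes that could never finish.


DENY. Granting would leave the state unsafe.
Key observation: after P6, P9 the pool peaks at (2, 1, 0), and each blocked process is short somewhere: P2 on R0; P5 on R0; P8 on R3, R2; P4 on R3, R2, R0.
Pretend the grant happened; the run P6, P9 goes as far as possible. Check, step by step:
  pool = (1, 0, 0)
  P6: need (0, 0, 0) fits (1, 0, 0); releases (0, 1, 0), pool now (1, 1, 0)
  P9: need (1, 1, 0) fits (1, 1, 0); releases (1, 0, 0), pool now (2, 1, 0)
  P2 still needs (1, 1, 2) but only (2, 1, 0) is free — short on R0
  P5 still needs (0, 1, 1) but only (2, 1, 0) is free — short on R0
  P8 still needs (3, 4, 0) but only (2, 1, 0) is free — short on R3 and R2
  P4 still needs (3, 3, 2) but only (2, 1, 0) is free — short on R3, R2 and R0
Post-grant, the permanently blocked set is P2, P5, P8 and P4.


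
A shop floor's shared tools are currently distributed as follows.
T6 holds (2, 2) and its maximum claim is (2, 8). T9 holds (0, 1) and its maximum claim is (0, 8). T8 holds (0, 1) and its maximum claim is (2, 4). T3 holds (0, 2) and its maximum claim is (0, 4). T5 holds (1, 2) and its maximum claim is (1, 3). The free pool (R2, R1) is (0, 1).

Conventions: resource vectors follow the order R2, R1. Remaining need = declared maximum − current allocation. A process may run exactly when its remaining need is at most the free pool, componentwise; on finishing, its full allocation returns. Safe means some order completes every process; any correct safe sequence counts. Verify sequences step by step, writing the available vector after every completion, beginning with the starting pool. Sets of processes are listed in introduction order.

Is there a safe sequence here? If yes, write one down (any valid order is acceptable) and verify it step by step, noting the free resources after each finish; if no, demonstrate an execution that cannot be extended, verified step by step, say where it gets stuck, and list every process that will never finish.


The state is UNSAFE.
Key observation: after T5, T3 the pool peaks at (1, 5), and each blocked process is short somewhere: T6 on R1; T9 on R1; T8 on R2.
The run T5, T3 cannot be extended any further. Step-by-step check:
  pool = (0, 1)
  T5: need (0, 1) fits (0, 1); releases (1, 2), pool now (1, 3)
  T3: need (0, 2) fits (1, 3); releases (0, 2), pool now (1, 5)
  T6 cannot run: need (0, 6) vs free (1, 5) (insufficient R1)
  T9 cannot run: need (0, 7) vs free (1, 5) (insufficient R1)
  T8 cannot run: need (2, 3) vs free (1, 5) (insufficient R2)
Permanently blocked: T6, T9 and T8.


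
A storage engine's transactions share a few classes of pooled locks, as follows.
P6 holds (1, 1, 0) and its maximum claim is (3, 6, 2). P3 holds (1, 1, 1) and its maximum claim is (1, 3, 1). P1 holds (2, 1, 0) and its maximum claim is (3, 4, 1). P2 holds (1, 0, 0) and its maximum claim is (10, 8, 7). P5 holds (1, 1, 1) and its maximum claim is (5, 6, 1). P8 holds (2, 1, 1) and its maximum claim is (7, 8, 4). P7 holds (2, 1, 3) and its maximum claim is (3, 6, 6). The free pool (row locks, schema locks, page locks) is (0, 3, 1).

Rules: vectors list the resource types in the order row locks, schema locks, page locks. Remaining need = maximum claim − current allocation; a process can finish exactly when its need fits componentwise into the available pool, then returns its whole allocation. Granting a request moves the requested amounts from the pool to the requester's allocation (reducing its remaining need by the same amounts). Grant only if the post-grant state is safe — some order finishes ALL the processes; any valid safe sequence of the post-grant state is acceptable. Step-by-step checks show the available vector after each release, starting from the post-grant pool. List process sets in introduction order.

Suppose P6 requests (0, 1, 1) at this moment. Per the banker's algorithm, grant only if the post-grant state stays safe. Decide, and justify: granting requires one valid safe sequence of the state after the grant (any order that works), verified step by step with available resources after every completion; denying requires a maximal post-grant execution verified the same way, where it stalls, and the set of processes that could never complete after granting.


GRANT — the state after the grant stays safe, e.g. via P3, P1, P6, P5, P7, P8, P2.
Key observation: even at the reduced pool (0, 2, 0), P3 fits immediately, so safety survives the grant.
Verifying the post-grant state step by step:
  pool = (0, 2, 0)
  P3 needs (0, 2, 0) <= (0, 2, 0) -> finishes; pool += (1, 1, 1) = (1, 3, 1)
  P1 needs (1, 3, 1) <= (1, 3, 1) -> finishes; pool += (2, 1, 0) = (3, 4, 1)
  P6 needs (2, 4, 1) <= (3, 4, 1) -> finishes; pool += (1, 2, 1) = (4, 6, 2)
  P5 needs (4, 5, 0) <= (4, 6, 2) -> finishes; pool += (1, 1, 1) = (5, 7, 3)
  P7 needs (1, 5, 3) <= (5, 7, 3) -> finishes; pool += (2, 1, 3) = (7, 8, 6)
  P8 needs (5, 7, 3) <= (7, 8, 6) -> finishes; pool += (2, 1, 1) = (9, 9, 7)
  P2 needs (9, 8, 7) <= (9, 9, 7) -> finishes; pool += (1, 0, 0) = (10, 9, 7)


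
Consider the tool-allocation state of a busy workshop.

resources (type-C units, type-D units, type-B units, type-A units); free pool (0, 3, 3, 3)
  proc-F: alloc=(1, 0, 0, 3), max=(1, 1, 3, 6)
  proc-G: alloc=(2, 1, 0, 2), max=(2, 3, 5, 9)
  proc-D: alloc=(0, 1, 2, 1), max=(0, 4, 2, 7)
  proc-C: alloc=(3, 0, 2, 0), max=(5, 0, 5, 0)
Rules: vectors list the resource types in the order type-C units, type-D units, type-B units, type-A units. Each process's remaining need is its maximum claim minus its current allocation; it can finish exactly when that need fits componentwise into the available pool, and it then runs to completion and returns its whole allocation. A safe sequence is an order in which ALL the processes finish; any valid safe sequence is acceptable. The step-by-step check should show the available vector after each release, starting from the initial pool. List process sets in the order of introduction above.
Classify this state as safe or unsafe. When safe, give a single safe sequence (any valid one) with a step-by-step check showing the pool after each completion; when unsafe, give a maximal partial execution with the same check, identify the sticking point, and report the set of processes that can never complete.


The state is SAFE; one workable sequence: proc-F, proc-D, proc-G, proc-C.
Key observation: proc-F is the earliest step where a requested resource binds exactly: need (0, 1, 3, 3), pool (0, 3, 3, 3) at its turn.
Walking it through:
  pool = (0, 3, 3, 3)
  proc-F: need (0, 1, 3, 3) fits (0, 3, 3, 3); releases (1, 0, 0, 3), pool now (1, 3, 3, 6)
  proc-D: need (0, 3, 0, 6) fits (1, 3, 3, 6); releases (0, 1, 2, 1), pool now (1, 4, 5, 7)
  proc-G: need (0, 2, 5, 7) fits (1, 4, 5, 7); releases (2, 1, 0, 2), pool now (3, 5, 5, 9)
  proc-C: need (2, 0, 3, 0) fits (3, 5, 5, 9); releases (3, 0, 2, 0), pool now (6, 5, 7, 9)


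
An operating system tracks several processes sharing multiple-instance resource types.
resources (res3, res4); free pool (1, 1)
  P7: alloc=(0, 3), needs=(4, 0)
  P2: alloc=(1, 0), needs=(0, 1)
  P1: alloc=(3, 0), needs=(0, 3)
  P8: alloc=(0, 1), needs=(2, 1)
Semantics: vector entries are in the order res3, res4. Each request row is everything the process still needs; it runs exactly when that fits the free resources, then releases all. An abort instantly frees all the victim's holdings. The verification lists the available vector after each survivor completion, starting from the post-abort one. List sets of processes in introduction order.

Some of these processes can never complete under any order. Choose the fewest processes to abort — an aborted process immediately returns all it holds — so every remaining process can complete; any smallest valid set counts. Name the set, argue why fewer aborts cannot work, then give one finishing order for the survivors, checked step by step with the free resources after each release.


Minimum abort set: P1.
Key observation: P7 could never have finished before the abort; with (3, 0) returned by P1, it fits at step 1.
No smaller set exists: with zero aborts the deadlock remains.
One survivor order: P7, P2, P8. Check, step by step (post-abort pool first):
  pool = (4, 1)
  P7 needs (4, 0) <= (4, 1) -> finishes; pool += (0, 3) = (4, 4)
  P2 needs (0, 1) <= (4, 4) -> finishes; pool += (1, 0) = (5, 4)
  P8 needs (2, 1) <= (5, 4) -> finishes; pool += (0, 1) = (5, 5)


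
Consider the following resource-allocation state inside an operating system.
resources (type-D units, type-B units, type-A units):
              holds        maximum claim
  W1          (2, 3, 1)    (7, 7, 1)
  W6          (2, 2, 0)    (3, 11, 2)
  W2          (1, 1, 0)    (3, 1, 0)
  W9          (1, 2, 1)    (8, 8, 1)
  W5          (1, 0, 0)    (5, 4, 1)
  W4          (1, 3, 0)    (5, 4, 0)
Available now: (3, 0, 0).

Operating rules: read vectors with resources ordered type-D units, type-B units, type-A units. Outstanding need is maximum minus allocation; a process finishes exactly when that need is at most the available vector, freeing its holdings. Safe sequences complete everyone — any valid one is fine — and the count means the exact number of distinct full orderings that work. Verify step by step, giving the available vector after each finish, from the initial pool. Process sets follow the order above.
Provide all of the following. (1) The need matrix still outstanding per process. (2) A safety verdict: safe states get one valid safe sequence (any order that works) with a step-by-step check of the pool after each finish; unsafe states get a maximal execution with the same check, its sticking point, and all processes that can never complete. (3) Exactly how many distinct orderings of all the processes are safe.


(1) Need matrix, components ordered type-D units, type-B units, type-A units:
  W1: (5, 4, 0)
  W6: (1, 9, 2)
  W2: (2, 0, 0)
  W9: (7, 6, 0)
  W5: (4, 4, 1)
  W4: (4, 1, 0)
(2) SAFE — a valid safe sequence is W2, W4, W1, W9, W6, W5.
Key observation: the order's first zero-slack moment is W4 ((4, 1, 0) needed, (4, 1, 0) free — a requested resource with nothing to spare).
Check, step by step:
  pool = (3, 0, 0)
  W2 needs (2, 0, 0) <= (3, 0, 0) -> finishes; pool += (1, 1, 0) = (4, 1, 0)
  W4 needs (4, 1, 0) <= (4, 1, 0) -> finishes; pool += (1, 3, 0) = (5, 4, 0)
  W1 needs (5, 4, 0) <= (5, 4, 0) -> finishes; pool += (2, 3, 1) = (7, 7, 1)
  W9 needs (7, 6, 0) <= (7, 7, 1) -> finishes; pool += (1, 2, 1) = (8, 9, 2)
  W6 needs (1, 9, 2) <= (8, 9, 2) -> finishes; pool += (2, 2, 0) = (10, 11, 2)
  W5 needs (4, 4, 1) <= (10, 11, 2) -> finishes; pool += (1, 0, 0) = (11, 11, 2)
(3) The exact count: 3 of the possible complete orderings are safe sequences.


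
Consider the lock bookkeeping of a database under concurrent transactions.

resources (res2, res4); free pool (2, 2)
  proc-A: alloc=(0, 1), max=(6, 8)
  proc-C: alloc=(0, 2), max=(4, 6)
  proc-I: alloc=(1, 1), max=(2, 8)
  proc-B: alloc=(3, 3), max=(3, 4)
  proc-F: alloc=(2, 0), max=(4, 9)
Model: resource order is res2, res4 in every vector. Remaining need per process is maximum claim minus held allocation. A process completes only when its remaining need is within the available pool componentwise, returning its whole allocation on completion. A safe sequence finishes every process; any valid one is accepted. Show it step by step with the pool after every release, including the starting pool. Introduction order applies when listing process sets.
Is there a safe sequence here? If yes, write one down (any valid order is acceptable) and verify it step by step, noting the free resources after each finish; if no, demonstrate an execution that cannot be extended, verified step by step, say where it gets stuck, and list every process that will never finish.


The state is SAFE; one workable sequence: proc-B, proc-C, proc-I, proc-A, proc-F.
Key observation: proc-I is the earliest step where a requested resource binds exactly: need (1, 7), pool (5, 7) at its turn.
Walking it through:
  pool = (2, 2)
  proc-B: need (0, 1) fits (2, 2); releases (3, 3), pool now (5, 5)
  proc-C: need (4, 4) fits (5, 5); releases (0, 2), pool now (5, 7)
  proc-I: need (1, 7) fits (5, 7); releases (1, 1), pool now (6, 8)
  proc-A: need (6, 7) fits (6, 8); releases (0, 1), pool now (6, 9)
  proc-F: need (2, 9) fits (6, 9); releases (2, 0), pool now (8, 9)


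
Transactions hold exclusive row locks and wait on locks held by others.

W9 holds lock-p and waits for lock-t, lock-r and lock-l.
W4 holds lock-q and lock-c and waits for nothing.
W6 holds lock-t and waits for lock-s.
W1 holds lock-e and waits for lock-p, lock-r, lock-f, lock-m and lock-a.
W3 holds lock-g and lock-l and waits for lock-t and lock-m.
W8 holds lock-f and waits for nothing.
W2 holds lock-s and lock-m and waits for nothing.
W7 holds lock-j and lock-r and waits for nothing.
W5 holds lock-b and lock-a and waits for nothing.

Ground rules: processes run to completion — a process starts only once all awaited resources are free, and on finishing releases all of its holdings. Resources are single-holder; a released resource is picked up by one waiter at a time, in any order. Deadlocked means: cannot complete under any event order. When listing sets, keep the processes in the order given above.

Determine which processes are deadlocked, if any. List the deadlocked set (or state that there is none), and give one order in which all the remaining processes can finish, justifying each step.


The deadlocked set is empty.
Key observation: every chain of waits terminates; starting from the processes that wait on nothing, all the rest unlock in turn.
One completion order for the rest: W5, W2, W7, W6, W3, W9, W8, W4, W1.
Verifying each step:
  run W5 (it waits on nothing); releases lock-b and lock-a
  run W2 (it waits on nothing); releases lock-s and lock-m
  run W7 (it waits on nothing); releases lock-j and lock-r
  W6 waits on lock-s — all released -> runs and releases lock-t
  W3 waits on lock-t and lock-m — all released -> runs and releases lock-g and lock-l
  W9 waits on lock-t, lock-r and lock-l — all released -> runs and releases lock-p
  run W8 (it waits on nothing); releases lock-f
  run W4 (it waits on nothing); releases lock-q and lock-c
  W1 waits on lock-p, lock-r, lock-f, lock-m and lock-a — all released -> runs and releases lock-e


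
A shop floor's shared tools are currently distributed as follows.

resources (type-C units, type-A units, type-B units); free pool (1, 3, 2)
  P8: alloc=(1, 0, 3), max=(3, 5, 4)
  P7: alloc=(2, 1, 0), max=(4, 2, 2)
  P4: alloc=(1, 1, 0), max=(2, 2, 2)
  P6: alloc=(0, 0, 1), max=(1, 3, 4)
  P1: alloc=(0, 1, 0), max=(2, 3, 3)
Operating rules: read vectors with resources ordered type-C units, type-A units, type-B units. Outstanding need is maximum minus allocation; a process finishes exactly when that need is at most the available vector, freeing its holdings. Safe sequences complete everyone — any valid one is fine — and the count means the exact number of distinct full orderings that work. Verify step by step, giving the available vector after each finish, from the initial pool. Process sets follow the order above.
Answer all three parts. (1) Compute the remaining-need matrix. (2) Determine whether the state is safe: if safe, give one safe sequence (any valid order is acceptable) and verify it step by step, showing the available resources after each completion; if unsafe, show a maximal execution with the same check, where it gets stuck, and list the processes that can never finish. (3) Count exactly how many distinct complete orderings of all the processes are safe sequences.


(1) Remaining need (order type-C units, type-A units, type-B units):
  P8: (2, 5, 1)
  P7: (2, 1, 2)
  P4: (1, 1, 2)
  P6: (1, 3, 3)
  P1: (2, 2, 3)
(2) The state is SAFE; one workable sequence: P4, P7, P8, P6, P1.
Key observation: P4 marks the first exact bind of the order: its need (1, 1, 2) fits the free (1, 3, 2) with zero slack on a requested resource.
Check, step by step:
  pool = (1, 3, 2)
  P4 needs (1, 1, 2) <= (1, 3, 2) -> finishes; pool += (1, 1, 0) = (2, 4, 2)
  P7 needs (2, 1, 2) <= (2, 4, 2) -> finishes; pool += (2, 1, 0) = (4, 5, 2)
  P8 needs (2, 5, 1) <= (4, 5, 2) -> finishes; pool += (1, 0, 3) = (5, 5, 5)
  P6 needs (1, 3, 3) <= (5, 5, 5) -> finishes; pool += (0, 0, 1) = (5, 5, 6)
  P1 needs (2, 2, 3) <= (5, 5, 6) -> finishes; pool += (0, 1, 0) = (5, 6, 6)
(3) Exactly 2 of the possible complete orderings are safe sequences.


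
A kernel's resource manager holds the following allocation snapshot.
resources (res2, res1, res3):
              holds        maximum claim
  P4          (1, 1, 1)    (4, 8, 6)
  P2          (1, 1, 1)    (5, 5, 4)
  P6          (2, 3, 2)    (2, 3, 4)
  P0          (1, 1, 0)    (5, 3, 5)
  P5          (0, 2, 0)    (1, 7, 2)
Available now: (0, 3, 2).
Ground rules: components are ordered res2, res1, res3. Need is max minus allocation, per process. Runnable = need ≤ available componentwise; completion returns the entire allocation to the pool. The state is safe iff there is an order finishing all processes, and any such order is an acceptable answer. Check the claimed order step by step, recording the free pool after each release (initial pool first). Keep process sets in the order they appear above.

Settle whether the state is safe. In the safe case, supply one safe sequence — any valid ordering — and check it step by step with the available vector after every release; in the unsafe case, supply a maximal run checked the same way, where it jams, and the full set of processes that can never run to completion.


The state is UNSAFE.
Key observation: even finishing P6, P5 leaves just (2, 8, 4) free — too little res2 for any of the remaining processes.
The run P6, P5 cannot be extended any further. Walking it through:
  pool = (0, 3, 2)
  P6: need (0, 0, 2) fits (0, 3, 2); releases (2, 3, 2), pool now (2, 6, 4)
  P5: need (1, 5, 2) fits (2, 6, 4); releases (0, 2, 0), pool now (2, 8, 4)
  blocked: P4 wants (3, 7, 5), pool (2, 8, 4) — not enough res2 and res3
  blocked: P2 wants (4, 4, 3), pool (2, 8, 4) — not enough res2
  blocked: P0 wants (4, 2, 5), pool (2, 8, 4) — not enough res2 and res3
Never able to finish: P4, P2 and P0.


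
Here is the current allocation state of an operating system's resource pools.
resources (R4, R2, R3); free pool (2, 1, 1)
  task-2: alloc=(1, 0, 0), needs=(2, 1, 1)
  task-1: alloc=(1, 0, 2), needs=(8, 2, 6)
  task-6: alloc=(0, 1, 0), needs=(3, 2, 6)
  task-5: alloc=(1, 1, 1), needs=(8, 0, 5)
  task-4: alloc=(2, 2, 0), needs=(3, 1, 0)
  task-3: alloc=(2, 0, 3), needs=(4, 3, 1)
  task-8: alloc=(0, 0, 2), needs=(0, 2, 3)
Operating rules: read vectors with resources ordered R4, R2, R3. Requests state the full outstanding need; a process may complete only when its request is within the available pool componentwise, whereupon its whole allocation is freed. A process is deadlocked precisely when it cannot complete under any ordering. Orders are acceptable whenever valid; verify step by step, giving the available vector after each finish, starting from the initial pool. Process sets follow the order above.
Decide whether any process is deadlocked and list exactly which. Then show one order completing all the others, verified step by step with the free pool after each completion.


Deadlocked set: task-1 and task-5.
Key observation: no order helps: past task-2, task-4, task-3, task-8, task-6, the free pool tops out at (7, 4, 6), below what each blocked process needs in R4.
One completion order for the rest: task-2, task-4, task-3, task-8, task-6. Step-by-step check:
  pool = (2, 1, 1)
  task-2 needs (2, 1, 1) <= (2, 1, 1) -> finishes; pool += (1, 0, 0) = (3, 1, 1)
  task-4 needs (3, 1, 0) <= (3, 1, 1) -> finishes; pool += (2, 2, 0) = (5, 3, 1)
  task-3 needs (4, 3, 1) <= (5, 3, 1) -> finishes; pool += (2, 0, 3) = (7, 3, 4)
  task-8 needs (0, 2, 3) <= (7, 3, 4) -> finishes; pool += (0, 0, 2) = (7, 3, 6)
  task-6 needs (3, 2, 6) <= (7, 3, 6) -> finishes; pool += (0, 1, 0) = (7, 4, 6)
The blocked processes can never fit:
  blocked: task-1 wants (8, 2, 6), pool (7, 4, 6) — not enough R4
  blocked: task-5 wants (8, 0, 5), pool (7, 4, 6) — not enough R4


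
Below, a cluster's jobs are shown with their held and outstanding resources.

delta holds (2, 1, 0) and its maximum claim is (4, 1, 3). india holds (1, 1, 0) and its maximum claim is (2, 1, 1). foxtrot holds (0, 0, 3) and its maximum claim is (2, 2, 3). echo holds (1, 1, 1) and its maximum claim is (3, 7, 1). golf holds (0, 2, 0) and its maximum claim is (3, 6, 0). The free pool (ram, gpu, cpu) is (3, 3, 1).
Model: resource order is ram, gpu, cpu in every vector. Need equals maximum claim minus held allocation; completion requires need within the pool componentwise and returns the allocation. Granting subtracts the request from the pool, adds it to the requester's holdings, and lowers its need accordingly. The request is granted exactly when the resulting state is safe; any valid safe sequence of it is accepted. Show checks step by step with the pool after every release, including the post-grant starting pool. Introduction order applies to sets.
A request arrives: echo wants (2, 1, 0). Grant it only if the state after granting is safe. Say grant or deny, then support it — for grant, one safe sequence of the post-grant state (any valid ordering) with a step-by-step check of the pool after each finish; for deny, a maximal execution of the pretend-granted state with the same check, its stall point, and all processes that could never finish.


GRANT: granting preserves safety; a valid post-grant sequence is india, foxtrot, delta, golf, echo.
Key observation: even at the reduced pool (1, 2, 1), india fits immediately, so safety survives the grant.
Verifying the post-grant state step by step:
  pool = (1, 2, 1)
  run india (needs (1, 0, 1), free (1, 2, 1)); after release of (1, 1, 0) the pool is (2, 3, 1)
  run foxtrot (needs (2, 2, 0), free (2, 3, 1)); after release of (0, 0, 3) the pool is (2, 3, 4)
  run delta (needs (2, 0, 3), free (2, 3, 4)); after release of (2, 1, 0) the pool is (4, 4, 4)
  run golf (needs (3, 4, 0), free (4, 4, 4)); after release of (0, 2, 0) the pool is (4, 6, 4)
  run echo (needs (0, 5, 0), free (4, 6, 4)); after release of (3, 2, 1) the pool is (7, 8, 5)


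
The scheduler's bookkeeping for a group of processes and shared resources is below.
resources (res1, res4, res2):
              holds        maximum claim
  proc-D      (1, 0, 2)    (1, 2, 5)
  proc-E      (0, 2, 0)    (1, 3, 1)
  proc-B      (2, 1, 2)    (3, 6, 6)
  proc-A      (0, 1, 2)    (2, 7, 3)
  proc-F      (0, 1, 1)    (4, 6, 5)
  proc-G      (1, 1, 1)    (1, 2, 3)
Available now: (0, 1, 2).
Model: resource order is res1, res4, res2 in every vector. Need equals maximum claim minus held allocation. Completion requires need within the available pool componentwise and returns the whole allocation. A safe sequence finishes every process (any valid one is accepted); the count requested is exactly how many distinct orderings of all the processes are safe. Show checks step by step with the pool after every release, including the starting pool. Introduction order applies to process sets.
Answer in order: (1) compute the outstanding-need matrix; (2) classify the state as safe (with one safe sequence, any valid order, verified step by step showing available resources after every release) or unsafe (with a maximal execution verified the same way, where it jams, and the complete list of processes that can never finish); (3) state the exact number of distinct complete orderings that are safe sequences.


(1) Remaining need (order res1, res4, res2):
  proc-D: (0, 2, 3)
  proc-E: (1, 1, 1)
  proc-B: (1, 5, 4)
  proc-A: (2, 6, 1)
  proc-F: (4, 5, 4)
  proc-G: (0, 1, 2)
(2) The state is UNSAFE.
Key observation: res4 is the bottleneck — with proc-G, proc-D, proc-E done the pool holds (2, 4, 5), short of every remaining need.
A maximal execution: proc-G, proc-D, proc-E — then nothing else fits. Check, step by step:
  pool = (0, 1, 2)
  proc-G: need (0, 1, 2) fits (0, 1, 2); releases (1, 1, 1), pool now (1, 2, 3)
  proc-D: need (0, 2, 3) fits (1, 2, 3); releases (1, 0, 2), pool now (2, 2, 5)
  proc-E: need (1, 1, 1) fits (2, 2, 5); releases (0, 2, 0), pool now (2, 4, 5)
  proc-B cannot run: need (1, 5, 4) vs free (2, 4, 5) (insufficient res4)
  proc-A cannot run: need (2, 6, 1) vs free (2, 4, 5) (insufficient res4)
  proc-F cannot run: need (4, 5, 4) vs free (2, 4, 5) (insufficient res1 and res4)
Permanently blocked: proc-B, proc-A and proc-F.
(3) The exact count: 0 of the possible complete orderings are safe sequences.


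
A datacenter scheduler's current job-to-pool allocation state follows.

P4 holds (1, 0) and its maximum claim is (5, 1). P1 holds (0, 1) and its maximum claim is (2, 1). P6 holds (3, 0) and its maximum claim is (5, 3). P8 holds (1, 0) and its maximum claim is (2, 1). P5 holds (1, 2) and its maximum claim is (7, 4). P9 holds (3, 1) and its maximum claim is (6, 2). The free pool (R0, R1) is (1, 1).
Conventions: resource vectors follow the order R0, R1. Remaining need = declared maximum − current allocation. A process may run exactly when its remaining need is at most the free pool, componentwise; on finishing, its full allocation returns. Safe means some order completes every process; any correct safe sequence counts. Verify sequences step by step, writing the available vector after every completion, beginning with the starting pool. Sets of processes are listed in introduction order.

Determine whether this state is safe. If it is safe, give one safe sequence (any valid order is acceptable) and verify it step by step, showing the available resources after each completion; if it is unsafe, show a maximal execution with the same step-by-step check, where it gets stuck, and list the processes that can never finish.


The state is UNSAFE.
Key observation: after P8, P1 the pool peaks at (2, 2), and each blocked process is short somewhere: P4 on R0; P6 on R1; P5 on R0; P9 on R0.
Going as far as possible: P8, P1; after that, nothing fits. Step-by-step check:
  pool = (1, 1)
  P8: need (1, 1) fits (1, 1); releases (1, 0), pool now (2, 1)
  P1: need (2, 0) fits (2, 1); releases (0, 1), pool now (2, 2)
  P4 still needs (4, 1) but only (2, 2) is free — short on R0
  P6 still needs (2, 3) but only (2, 2) is free — short on R1
  P5 still needs (6, 2) but only (2, 2) is free — short on R0
  P9 still needs (3, 1) but only (2, 2) is free — short on R0
Never able to finish: P4, P6, P5 and P9.


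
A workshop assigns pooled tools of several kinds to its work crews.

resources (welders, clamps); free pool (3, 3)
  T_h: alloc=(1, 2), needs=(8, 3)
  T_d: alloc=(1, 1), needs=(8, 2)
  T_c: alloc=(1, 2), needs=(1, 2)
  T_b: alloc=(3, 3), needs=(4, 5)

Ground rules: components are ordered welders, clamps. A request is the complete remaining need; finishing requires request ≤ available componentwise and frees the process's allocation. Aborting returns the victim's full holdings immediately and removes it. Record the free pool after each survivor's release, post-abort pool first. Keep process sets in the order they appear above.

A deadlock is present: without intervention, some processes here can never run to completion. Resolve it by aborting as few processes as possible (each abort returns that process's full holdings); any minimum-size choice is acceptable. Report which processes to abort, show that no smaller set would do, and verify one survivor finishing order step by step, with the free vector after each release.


The answer: abort T_h.
Key observation: no ordering could ever have run T_d before the abort of T_h; with (1, 2) back in the pool it fits at step 3.
Why nothing smaller works: aborting no one leaves the state deadlocked as given.
One survivor order: T_c, T_b, T_d. Step-by-step check (post-abort pool first):
  pool = (4, 5)
  run T_c (needs (1, 2), free (4, 5)); after release of (1, 2) the pool is (5, 7)
  run T_b (needs (4, 5), free (5, 7)); after release of (3, 3) the pool is (8, 10)
  run T_d (needs (8, 2), free (8, 10)); after release of (1, 1) the pool is (9, 11)


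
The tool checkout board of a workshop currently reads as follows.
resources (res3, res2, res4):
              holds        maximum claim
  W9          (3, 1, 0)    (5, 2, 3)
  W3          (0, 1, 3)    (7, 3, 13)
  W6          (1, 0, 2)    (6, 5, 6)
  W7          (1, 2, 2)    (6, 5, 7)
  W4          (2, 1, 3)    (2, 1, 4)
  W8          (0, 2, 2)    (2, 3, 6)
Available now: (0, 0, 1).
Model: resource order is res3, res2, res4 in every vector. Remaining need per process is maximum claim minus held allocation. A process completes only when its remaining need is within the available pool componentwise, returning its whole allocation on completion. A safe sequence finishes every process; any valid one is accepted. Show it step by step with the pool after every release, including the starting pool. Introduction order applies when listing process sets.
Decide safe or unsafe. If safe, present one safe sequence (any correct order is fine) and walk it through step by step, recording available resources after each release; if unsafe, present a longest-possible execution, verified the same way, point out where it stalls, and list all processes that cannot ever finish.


The state is SAFE; one workable sequence: W4, W9, W8, W7, W6, W3.
Key observation: the first exact fit in this order is W4 — it needs (0, 0, 1) with (0, 0, 1) free, meeting a requested resource to the last unit.
Check, step by step:
  pool = (0, 0, 1)
  run W4 (needs (0, 0, 1), free (0, 0, 1)); after release of (2, 1, 3) the pool is (2, 1, 4)
  run W9 (needs (2, 1, 3), free (2, 1, 4)); after release of (3, 1, 0) the pool is (5, 2, 4)
  run W8 (needs (2, 1, 4), free (5, 2, 4)); after release of (0, 2, 2) the pool is (5, 4, 6)
  run W7 (needs (5, 3, 5), free (5, 4, 6)); after release of (1, 2, 2) the pool is (6, 6, 8)
  run W6 (needs (5, 5, 4), free (6, 6, 8)); after release of (1, 0, 2) the pool is (7, 6, 10)
  run W3 (needs (7, 2, 10), free (7, 6, 10)); after release of (0, 1, 3) the pool is (7, 7, 13)
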